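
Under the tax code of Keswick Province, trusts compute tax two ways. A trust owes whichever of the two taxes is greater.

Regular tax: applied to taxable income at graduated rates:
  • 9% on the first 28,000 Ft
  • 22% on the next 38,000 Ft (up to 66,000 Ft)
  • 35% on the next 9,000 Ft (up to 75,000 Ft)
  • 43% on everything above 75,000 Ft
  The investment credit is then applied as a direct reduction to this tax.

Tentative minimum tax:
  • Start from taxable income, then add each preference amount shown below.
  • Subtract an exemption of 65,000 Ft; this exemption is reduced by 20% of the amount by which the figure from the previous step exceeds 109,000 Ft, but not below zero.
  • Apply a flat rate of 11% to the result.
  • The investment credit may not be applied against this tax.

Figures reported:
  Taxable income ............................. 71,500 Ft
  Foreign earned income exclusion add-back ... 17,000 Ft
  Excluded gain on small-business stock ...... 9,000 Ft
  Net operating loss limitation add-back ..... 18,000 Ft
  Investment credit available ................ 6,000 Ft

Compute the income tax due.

6,805 Ft

Tentative minimum tax:
  Adjusted income: 71,500 Ft + 17,000 Ft + 9,000 Ft + 18,000 Ft = 115,500 Ft
  Exemption: 65,000 Ft − 20% × (115,500 Ft − 109,000 Ft) = 65,000 Ft − 1,300 Ft = 63,700 Ft
  Base: 115,500 Ft − 63,700 Ft = 51,800 Ft
  51,800 Ft × 11% = 5,698 Ft

Regular tax:
  28,000 Ft × 9% = 2,520 Ft
  38,000 Ft × 22% = 8,360 Ft
  5,500 Ft × 35% = 1,925 Ft
  → 12,805 Ft
  Less investment credit 6,000 Ft → 6,805 Ft

6,805 Ft > 5,698 Ft, so the regular tax governs.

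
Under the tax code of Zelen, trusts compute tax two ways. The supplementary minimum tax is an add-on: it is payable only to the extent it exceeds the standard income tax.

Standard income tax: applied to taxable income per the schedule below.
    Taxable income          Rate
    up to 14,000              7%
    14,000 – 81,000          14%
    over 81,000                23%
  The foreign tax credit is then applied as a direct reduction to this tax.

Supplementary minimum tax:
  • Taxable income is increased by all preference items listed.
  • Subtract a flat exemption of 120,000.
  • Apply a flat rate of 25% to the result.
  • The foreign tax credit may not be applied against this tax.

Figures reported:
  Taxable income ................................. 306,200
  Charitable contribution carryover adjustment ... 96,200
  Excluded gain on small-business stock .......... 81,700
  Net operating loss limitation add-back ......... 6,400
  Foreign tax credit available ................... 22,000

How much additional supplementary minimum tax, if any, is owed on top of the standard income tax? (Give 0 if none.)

Standard income tax:
  14,000 × 7% = 980
  67,000 × 14% = 9,380
  225,200 × 23% = 51,796
  → 62,156
  Less foreign tax credit 22,000 → 40,156

Supplementary minimum tax:
  Adjusted income: 306,200 + 96,200 + 81,700 + 6,400 = 490,500
  Less exemption 120,000 → base 370,500
  370,500 × 25% = 92,625

Excess of supplementary minimum tax over standard income tax: 92,625 − 40,156 = 52,469.

52,469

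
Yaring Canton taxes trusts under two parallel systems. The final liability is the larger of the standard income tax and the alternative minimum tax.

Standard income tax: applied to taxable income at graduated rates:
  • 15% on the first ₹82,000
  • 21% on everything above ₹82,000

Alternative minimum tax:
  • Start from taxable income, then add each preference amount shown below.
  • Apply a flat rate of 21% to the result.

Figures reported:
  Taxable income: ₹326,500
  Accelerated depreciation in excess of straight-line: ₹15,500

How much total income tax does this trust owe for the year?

₹71,820

Standard income tax:
  ₹82,000 × 15% = ₹12,300
  ₹244,500 × 21% = ₹51,345
  → ₹63,645

Alternative minimum tax:
  Adjusted income: ₹326,500 + ₹15,500 = ₹342,000
  ₹342,000 × 21% = ₹71,820

₹71,820 > ₹63,645, so the alternative minimum tax is the binding amount.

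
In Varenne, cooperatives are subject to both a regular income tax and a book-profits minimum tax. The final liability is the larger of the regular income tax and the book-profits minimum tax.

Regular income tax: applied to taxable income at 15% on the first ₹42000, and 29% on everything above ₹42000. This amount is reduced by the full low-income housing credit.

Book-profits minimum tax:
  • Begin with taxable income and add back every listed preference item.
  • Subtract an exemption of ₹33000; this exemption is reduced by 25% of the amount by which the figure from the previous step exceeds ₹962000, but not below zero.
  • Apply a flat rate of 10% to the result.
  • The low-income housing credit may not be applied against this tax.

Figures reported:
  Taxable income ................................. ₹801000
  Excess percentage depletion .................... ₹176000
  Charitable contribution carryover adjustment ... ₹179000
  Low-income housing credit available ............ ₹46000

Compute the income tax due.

Book-profits minimum tax:
  Adjusted income: ₹801000 + ₹176000 + ₹179000 = ₹1156000
  Exemption: 25% × (₹1156000 − ₹962000) = ₹48500 ≥ ₹33000, so the exemption is fully phased out
  Base: ₹1156000 − ₹0 = ₹1156000
  ₹1156000 × 10% = ₹115600

Regular income tax:
  ₹42000 × 15% = ₹6300
  ₹759000 × 29% = ₹220110
  → ₹226410
  Less low-income housing credit ₹46000 → ₹180410

₹180410 > ₹115600, so the regular income tax governs.

₹180410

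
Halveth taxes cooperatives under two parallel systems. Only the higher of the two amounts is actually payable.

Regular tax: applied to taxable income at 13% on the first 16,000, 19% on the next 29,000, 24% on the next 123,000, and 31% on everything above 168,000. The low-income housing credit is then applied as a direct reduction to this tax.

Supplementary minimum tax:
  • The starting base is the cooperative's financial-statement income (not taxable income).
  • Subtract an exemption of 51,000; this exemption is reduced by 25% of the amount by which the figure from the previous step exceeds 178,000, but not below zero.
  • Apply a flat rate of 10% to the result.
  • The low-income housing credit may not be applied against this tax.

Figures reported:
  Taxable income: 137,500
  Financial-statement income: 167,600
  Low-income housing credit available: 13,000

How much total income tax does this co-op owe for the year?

16,790

Regular tax:
  16,000 × 13% = 2,080
  29,000 × 19% = 5,510
  92,500 × 24% = 22,200
  → 29,790
  Less low-income housing credit 13,000 → 16,790

Supplementary minimum tax:
  Base (financial-statement income): 167,600
  Exemption: 167,600 ≤ 178,000, so full 51,000 applies
  Base: 167,600 − 51,000 = 116,600
  116,600 × 10% = 11,660

16,790 > 11,660, so the regular tax governs.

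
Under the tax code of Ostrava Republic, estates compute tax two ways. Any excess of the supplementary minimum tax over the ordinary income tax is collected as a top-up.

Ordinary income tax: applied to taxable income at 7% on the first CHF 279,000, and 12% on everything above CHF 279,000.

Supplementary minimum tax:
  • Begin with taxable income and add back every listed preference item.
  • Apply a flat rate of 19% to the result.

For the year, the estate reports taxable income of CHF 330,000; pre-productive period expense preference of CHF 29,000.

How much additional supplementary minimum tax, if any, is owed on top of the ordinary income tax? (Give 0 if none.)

CHF 42,560

Supplementary minimum tax:
  Adjusted income: CHF 330,000 + CHF 29,000 = CHF 359,000
  CHF 359,000 × 19% = CHF 68,210

Ordinary income tax:
  CHF 279,000 × 7% = CHF 19,530
  CHF 51,000 × 12% = CHF 6,120
  → CHF 25,650

Excess of supplementary minimum tax over ordinary income tax: CHF 68,210 − CHF 25,650 = CHF 42,560.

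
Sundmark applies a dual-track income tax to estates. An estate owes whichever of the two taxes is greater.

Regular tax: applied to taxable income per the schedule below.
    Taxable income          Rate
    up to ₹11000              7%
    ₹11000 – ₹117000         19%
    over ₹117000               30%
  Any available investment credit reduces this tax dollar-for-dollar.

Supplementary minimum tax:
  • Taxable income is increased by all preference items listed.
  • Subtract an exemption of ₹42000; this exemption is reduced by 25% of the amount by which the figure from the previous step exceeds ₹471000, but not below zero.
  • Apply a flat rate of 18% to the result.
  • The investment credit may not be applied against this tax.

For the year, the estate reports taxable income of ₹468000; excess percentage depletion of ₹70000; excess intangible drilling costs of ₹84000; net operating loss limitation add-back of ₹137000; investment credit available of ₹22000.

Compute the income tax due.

₹136620

Regular tax:
  ₹11000 × 7% = ₹770
  ₹106000 × 19% = ₹20140
  ₹351000 × 30% = ₹105300
  → ₹126210
  Less investment credit ₹22000 → ₹104210

Supplementary minimum tax:
  Adjusted income: ₹468000 + ₹70000 + ₹84000 + ₹137000 = ₹759000
  Exemption: 25% × (₹759000 − ₹471000) = ₹72000 ≥ ₹42000, so the exemption is fully phased out
  Base: ₹759000 − ₹0 = ₹759000
  ₹759000 × 18% = ₹136620

₹136620 > ₹104210, so the supplementary minimum tax is the binding amount.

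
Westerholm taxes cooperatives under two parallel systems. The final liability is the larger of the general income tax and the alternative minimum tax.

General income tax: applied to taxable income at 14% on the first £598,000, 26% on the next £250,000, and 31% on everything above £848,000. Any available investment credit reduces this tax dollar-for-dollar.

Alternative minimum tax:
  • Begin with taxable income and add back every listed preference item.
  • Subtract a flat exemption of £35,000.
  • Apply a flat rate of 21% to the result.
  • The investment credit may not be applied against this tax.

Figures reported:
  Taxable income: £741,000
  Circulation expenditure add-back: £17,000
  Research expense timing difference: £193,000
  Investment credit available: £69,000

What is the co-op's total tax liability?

£192,360

Alternative minimum tax:
  Adjusted income: £741,000 + £17,000 + £193,000 = £951,000
  Less exemption £35,000 → base £916,000
  £916,000 × 21% = £192,360

General income tax:
  £598,000 × 14% = £83,720
  £143,000 × 26% = £37,180
  → £120,900
  Less investment credit £69,000 → £51,900

£192,360 > £51,900, so the alternative minimum tax is the binding amount.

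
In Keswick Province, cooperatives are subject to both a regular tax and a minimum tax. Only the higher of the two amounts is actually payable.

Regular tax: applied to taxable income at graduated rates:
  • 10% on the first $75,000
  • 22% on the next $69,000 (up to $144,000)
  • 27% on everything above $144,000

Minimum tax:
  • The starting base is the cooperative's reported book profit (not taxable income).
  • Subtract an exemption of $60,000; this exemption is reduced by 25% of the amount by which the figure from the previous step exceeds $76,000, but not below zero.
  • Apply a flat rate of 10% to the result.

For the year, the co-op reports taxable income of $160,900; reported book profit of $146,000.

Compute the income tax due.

Regular tax:
  $75,000 × 10% = $7,500
  $69,000 × 22% = $15,180
  $16,900 × 27% = $4,563
  → $27,243

Minimum tax:
  Base (reported book profit): $146,000
  Exemption: $60,000 − 25% × ($146,000 − $76,000) = $60,000 − $17,500 = $42,500
  Base: $146,000 − $42,500 = $103,500
  $103,500 × 10% = $10,350

$27,243 > $10,350, so the regular tax governs.

$27,243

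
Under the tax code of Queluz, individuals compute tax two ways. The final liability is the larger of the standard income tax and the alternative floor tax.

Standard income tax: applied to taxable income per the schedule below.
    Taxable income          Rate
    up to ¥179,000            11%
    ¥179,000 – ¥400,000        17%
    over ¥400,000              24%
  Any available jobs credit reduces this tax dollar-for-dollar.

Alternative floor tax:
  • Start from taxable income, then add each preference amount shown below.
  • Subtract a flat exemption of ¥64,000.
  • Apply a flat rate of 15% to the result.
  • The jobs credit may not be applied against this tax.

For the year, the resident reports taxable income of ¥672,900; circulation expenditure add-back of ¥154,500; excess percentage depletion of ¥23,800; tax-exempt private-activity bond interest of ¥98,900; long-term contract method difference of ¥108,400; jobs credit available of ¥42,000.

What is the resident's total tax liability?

Alternative floor tax:
  Adjusted income: ¥672,900 + ¥154,500 + ¥23,800 + ¥98,900 + ¥108,400 = ¥1,058,500
  Less exemption ¥64,000 → base ¥994,500
  ¥994,500 × 15% = ¥149,175

Standard income tax:
  ¥179,000 × 11% = ¥19,690
  ¥221,000 × 17% = ¥37,570
  ¥272,900 × 24% = ¥65,496
  → ¥122,756
  Less jobs credit ¥42,000 → ¥80,756

¥149,175 > ¥80,756, so the alternative floor tax is the binding amount.

¥149,175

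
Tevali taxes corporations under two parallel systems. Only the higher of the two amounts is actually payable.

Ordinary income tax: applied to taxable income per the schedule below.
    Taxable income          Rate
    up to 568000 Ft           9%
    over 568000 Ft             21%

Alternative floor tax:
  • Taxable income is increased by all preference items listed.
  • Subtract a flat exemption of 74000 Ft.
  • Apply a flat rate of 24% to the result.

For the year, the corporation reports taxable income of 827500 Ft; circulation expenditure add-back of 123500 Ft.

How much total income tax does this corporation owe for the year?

Ordinary income tax:
  568000 Ft × 9% = 51120 Ft
  259500 Ft × 21% = 54495 Ft
  → 105615 Ft

Alternative floor tax:
  Adjusted income: 827500 Ft + 123500 Ft = 951000 Ft
  Less exemption 74000 Ft → base 877000 Ft
  877000 Ft × 24% = 210480 Ft

210480 Ft > 105615 Ft, so the alternative floor tax is the binding amount.

210480 Ft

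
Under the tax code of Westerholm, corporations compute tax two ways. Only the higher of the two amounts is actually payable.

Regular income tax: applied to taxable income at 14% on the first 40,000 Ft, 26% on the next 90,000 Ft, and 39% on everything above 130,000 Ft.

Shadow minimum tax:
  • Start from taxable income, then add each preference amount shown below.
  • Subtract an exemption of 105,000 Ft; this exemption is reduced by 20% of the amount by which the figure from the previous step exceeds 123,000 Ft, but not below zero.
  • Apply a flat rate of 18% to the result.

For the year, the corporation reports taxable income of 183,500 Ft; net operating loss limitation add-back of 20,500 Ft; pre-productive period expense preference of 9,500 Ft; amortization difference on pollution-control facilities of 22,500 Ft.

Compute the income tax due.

Shadow minimum tax:
  Adjusted income: 183,500 Ft + 20,500 Ft + 9,500 Ft + 22,500 Ft = 236,000 Ft
  Exemption: 105,000 Ft − 20% × (236,000 Ft − 123,000 Ft) = 105,000 Ft − 22,600 Ft = 82,400 Ft
  Base: 236,000 Ft − 82,400 Ft = 153,600 Ft
  153,600 Ft × 18% = 27,648 Ft

Regular income tax:
  40,000 Ft × 14% = 5,600 Ft
  90,000 Ft × 26% = 23,400 Ft
  53,500 Ft × 39% = 20,865 Ft
  → 49,865 Ft

49,865 Ft > 27,648 Ft, so the regular income tax governs.

49,865 Ft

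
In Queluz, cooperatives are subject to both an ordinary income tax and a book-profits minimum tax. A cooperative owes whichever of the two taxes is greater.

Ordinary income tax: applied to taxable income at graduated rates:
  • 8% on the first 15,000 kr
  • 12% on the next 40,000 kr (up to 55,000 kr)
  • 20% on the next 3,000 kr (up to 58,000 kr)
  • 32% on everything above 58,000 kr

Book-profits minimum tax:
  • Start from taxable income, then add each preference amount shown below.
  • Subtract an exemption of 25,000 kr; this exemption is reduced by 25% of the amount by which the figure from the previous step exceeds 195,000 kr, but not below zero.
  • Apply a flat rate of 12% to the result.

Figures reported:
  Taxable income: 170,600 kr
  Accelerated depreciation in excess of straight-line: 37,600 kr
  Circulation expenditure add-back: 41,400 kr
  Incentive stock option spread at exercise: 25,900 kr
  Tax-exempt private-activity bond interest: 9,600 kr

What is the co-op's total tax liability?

42,632 kr

Ordinary income tax:
  15,000 kr × 8% = 1,200 kr
  40,000 kr × 12% = 4,800 kr
  3,000 kr × 20% = 600 kr
  112,600 kr × 32% = 36,032 kr
  → 42,632 kr

Book-profits minimum tax:
  Adjusted income: 170,600 kr + 37,600 kr + 41,400 kr + 25,900 kr + 9,600 kr = 285,100 kr
  Exemption: 25,000 kr − 25% × (285,100 kr − 195,000 kr) = 25,000 kr − 22,525 kr = 2,475 kr
  Base: 285,100 kr − 2,475 kr = 282,625 kr
  282,625 kr × 12% = 33,915 kr

42,632 kr > 33,915 kr, so the ordinary income tax governs.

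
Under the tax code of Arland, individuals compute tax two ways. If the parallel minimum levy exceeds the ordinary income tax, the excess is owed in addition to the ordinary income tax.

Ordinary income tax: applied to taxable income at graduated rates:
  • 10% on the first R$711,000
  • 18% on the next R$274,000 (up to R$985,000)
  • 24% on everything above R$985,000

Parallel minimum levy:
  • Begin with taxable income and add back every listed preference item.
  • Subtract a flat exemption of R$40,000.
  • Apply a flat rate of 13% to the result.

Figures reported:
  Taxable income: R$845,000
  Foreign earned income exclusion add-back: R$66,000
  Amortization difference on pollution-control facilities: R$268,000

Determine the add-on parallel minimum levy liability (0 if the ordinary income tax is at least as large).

Parallel minimum levy:
  Adjusted income: R$845,000 + R$66,000 + R$268,000 = R$1,179,000
  Less exemption R$40,000 → base R$1,139,000
  R$1,139,000 × 13% = R$148,070

Ordinary income tax:
  R$711,000 × 10% = R$71,100
  R$134,000 × 18% = R$24,120
  → R$95,220

Excess of parallel minimum levy over ordinary income tax: R$148,070 − R$95,220 = R$52,850.

R$52,850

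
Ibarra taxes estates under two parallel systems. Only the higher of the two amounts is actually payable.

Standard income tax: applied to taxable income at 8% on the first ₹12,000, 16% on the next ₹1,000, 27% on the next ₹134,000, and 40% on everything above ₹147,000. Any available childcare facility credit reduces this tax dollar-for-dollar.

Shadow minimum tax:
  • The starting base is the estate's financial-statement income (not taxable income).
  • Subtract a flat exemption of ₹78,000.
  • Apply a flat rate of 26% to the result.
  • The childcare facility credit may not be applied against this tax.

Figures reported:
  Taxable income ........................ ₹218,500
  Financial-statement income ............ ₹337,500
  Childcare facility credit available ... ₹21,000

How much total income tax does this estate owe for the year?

Standard income tax:
  ₹12,000 × 8% = ₹960
  ₹1,000 × 16% = ₹160
  ₹134,000 × 27% = ₹36,180
  ₹71,500 × 40% = ₹28,600
  → ₹65,900
  Less childcare facility credit ₹21,000 → ₹44,900

Shadow minimum tax:
  Base (financial-statement income): ₹337,500
  Less exemption ₹78,000 → base ₹259,500
  ₹259,500 × 26% = ₹67,470

₹67,470 > ₹44,900, so the shadow minimum tax is the binding amount.

₹67,470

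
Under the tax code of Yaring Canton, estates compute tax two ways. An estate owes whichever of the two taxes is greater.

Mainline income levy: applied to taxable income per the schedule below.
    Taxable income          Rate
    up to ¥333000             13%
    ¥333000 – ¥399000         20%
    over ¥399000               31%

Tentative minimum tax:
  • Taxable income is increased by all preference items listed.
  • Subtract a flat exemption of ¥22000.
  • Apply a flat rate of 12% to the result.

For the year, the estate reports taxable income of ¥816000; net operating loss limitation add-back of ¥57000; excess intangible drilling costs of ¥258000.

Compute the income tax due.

Mainline income levy:
  ¥333000 × 13% = ¥43290
  ¥66000 × 20% = ¥13200
  ¥417000 × 31% = ¥129270
  → ¥185760

Tentative minimum tax:
  Adjusted income: ¥816000 + ¥57000 + ¥258000 = ¥1131000
  Less exemption ¥22000 → base ¥1109000
  ¥1109000 × 12% = ¥133080

¥185760 > ¥133080, so the mainline income levy governs.

¥185760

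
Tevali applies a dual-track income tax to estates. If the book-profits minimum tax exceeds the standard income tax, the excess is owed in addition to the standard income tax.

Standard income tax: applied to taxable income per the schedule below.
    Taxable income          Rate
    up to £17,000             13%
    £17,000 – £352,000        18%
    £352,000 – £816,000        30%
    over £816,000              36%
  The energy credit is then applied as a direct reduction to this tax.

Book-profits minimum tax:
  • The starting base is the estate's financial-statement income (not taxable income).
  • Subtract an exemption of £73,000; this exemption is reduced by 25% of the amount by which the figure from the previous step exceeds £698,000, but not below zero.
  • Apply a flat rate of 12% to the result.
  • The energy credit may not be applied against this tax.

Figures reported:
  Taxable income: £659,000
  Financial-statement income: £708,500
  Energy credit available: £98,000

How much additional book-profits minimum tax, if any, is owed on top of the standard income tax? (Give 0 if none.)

£19,965

Book-profits minimum tax:
  Base (financial-statement income): £708,500
  Exemption: £73,000 − 25% × (£708,500 − £698,000) = £73,000 − £2,625 = £70,375
  Base: £708,500 − £70,375 = £638,125
  £638,125 × 12% = £76,575

Standard income tax:
  £17,000 × 13% = £2,210
  £335,000 × 18% = £60,300
  £307,000 × 30% = £92,100
  → £154,610
  Less energy credit £98,000 → £56,610

Excess of book-profits minimum tax over standard income tax: £76,575 − £56,610 = £19,965.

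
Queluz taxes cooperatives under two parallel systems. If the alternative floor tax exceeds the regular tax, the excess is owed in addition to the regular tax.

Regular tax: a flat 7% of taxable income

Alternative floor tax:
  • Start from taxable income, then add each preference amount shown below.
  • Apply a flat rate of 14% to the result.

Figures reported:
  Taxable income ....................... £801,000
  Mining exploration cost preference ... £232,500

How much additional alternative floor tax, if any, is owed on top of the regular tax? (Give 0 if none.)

Alternative floor tax:
  Adjusted income: £801,000 + £232,500 = £1,033,500
  £1,033,500 × 14% = £144,690

Regular tax:
  £801,000 × 7% = £56,070

Excess of alternative floor tax over regular tax: £144,690 − £56,070 = £88,620.

£88,620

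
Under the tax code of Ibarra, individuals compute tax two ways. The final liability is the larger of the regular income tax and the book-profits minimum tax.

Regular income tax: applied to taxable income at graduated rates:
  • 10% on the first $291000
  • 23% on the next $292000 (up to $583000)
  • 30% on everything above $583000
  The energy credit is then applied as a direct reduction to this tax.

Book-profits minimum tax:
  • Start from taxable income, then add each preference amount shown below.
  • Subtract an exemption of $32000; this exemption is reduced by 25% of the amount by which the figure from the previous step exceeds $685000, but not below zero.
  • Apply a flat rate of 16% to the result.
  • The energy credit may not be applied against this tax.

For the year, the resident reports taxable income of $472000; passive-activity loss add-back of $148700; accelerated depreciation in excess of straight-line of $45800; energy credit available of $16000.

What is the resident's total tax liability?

Regular income tax:
  $291000 × 10% = $29100
  $181000 × 23% = $41630
  → $70730
  Less energy credit $16000 → $54730

Book-profits minimum tax:
  Adjusted income: $472000 + $148700 + $45800 = $666500
  Exemption: $666500 ≤ $685000, so full $32000 applies
  Base: $666500 − $32000 = $634500
  $634500 × 16% = $101520

$101520 > $54730, so the book-profits minimum tax is the binding amount.

$101520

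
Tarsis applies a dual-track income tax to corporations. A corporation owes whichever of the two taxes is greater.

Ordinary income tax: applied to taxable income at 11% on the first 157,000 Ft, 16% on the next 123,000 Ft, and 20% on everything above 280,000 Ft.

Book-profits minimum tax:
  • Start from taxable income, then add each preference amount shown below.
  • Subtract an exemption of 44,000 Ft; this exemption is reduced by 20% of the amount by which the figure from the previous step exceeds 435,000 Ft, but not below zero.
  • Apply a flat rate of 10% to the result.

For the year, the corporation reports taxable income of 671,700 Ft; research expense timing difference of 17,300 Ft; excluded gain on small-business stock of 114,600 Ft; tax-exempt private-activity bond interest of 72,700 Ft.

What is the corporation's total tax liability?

115,290 Ft

Book-profits minimum tax:
  Adjusted income: 671,700 Ft + 17,300 Ft + 114,600 Ft + 72,700 Ft = 876,300 Ft
  Exemption: 20% × (876,300 Ft − 435,000 Ft) = 88,260 Ft ≥ 44,000 Ft, so the exemption is fully phased out
  Base: 876,300 Ft − 0 Ft = 876,300 Ft
  876,300 Ft × 10% = 87,630 Ft

Ordinary income tax:
  157,000 Ft × 11% = 17,270 Ft
  123,000 Ft × 16% = 19,680 Ft
  391,700 Ft × 20% = 78,340 Ft
  → 115,290 Ft

115,290 Ft > 87,630 Ft, so the ordinary income tax governs.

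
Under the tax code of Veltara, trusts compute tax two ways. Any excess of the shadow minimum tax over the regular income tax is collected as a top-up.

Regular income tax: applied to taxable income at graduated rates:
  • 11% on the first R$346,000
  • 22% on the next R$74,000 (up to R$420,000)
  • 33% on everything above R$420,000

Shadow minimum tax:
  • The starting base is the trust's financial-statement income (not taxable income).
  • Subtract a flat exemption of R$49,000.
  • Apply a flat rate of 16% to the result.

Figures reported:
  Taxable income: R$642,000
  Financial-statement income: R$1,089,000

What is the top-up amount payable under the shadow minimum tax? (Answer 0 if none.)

Shadow minimum tax:
  Base (financial-statement income): R$1,089,000
  Less exemption R$49,000 → base R$1,040,000
  R$1,040,000 × 16% = R$166,400

Regular income tax:
  R$346,000 × 11% = R$38,060
  R$74,000 × 22% = R$16,280
  R$222,000 × 33% = R$73,260
  → R$127,600

Excess of shadow minimum tax over regular income tax: R$166,400 − R$127,600 = R$38,800.

R$38,800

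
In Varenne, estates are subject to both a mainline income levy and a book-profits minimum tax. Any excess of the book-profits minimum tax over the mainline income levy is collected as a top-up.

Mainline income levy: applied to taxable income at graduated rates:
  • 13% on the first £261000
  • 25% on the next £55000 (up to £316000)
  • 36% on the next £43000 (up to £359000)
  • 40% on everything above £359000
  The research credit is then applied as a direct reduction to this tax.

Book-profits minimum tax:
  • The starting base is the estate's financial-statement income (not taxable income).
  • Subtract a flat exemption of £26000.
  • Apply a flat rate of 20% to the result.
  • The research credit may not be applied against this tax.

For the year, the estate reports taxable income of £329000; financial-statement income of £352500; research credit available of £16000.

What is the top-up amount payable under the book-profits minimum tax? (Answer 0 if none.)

£28940

Mainline income levy:
  £261000 × 13% = £33930
  £55000 × 25% = £13750
  £13000 × 36% = £4680
  → £52360
  Less research credit £16000 → £36360

Book-profits minimum tax:
  Base (financial-statement income): £352500
  Less exemption £26000 → base £326500
  £326500 × 20% = £65300

Excess of book-profits minimum tax over mainline income levy: £65300 − £36360 = £28940.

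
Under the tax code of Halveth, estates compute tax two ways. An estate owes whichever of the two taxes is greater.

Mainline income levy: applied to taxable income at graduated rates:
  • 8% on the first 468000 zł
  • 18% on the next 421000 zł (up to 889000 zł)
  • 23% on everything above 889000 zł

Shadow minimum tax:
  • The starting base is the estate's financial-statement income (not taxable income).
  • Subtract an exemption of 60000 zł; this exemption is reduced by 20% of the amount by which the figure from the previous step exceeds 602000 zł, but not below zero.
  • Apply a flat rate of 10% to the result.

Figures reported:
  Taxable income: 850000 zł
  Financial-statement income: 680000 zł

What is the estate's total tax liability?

106200 zł

Shadow minimum tax:
  Base (financial-statement income): 680000 zł
  Exemption: 60000 zł − 20% × (680000 zł − 602000 zł) = 60000 zł − 15600 zł = 44400 zł
  Base: 680000 zł − 44400 zł = 635600 zł
  635600 zł × 10% = 63560 zł

Mainline income levy:
  468000 zł × 8% = 37440 zł
  382000 zł × 18% = 68760 zł
  → 106200 zł

106200 zł > 63560 zł, so the mainline income levy governs.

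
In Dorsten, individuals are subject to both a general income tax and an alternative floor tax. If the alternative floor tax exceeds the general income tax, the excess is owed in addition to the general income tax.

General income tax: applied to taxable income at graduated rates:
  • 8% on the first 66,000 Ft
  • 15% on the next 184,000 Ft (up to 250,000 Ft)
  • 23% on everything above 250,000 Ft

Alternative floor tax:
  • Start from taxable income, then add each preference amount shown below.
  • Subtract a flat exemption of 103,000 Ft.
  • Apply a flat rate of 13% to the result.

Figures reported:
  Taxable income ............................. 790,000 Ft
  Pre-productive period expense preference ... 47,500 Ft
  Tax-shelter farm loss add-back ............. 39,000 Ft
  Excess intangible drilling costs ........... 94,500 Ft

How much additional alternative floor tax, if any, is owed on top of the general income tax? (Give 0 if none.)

General income tax:
  66,000 Ft × 8% = 5,280 Ft
  184,000 Ft × 15% = 27,600 Ft
  540,000 Ft × 23% = 124,200 Ft
  → 157,080 Ft

Alternative floor tax:
  Adjusted income: 790,000 Ft + 47,500 Ft + 39,000 Ft + 94,500 Ft = 971,000 Ft
  Less exemption 103,000 Ft → base 868,000 Ft
  868,000 Ft × 13% = 112,840 Ft

112,840 Ft ≤ 157,080 Ft, so no add-on is due.

0 Ft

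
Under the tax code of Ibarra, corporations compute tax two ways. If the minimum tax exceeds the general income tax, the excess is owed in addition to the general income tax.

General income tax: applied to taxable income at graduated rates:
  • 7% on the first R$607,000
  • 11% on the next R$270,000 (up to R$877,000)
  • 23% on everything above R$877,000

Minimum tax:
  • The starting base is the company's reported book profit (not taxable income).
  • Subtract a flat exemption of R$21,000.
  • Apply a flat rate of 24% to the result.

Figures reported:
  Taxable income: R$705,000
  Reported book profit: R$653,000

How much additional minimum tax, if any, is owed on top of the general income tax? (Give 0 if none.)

General income tax:
  R$607,000 × 7% = R$42,490
  R$98,000 × 11% = R$10,780
  → R$53,270

Minimum tax:
  Base (reported book profit): R$653,000
  Less exemption R$21,000 → base R$632,000
  R$632,000 × 24% = R$151,680

Excess of minimum tax over general income tax: R$151,680 − R$53,270 = R$98,410.

R$98,410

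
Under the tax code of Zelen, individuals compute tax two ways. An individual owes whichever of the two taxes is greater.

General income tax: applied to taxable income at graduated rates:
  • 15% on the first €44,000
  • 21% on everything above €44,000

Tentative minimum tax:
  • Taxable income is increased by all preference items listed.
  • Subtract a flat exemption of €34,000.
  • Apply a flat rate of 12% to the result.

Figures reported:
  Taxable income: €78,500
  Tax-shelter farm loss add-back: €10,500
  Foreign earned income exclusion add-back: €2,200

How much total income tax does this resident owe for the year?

General income tax:
  €44,000 × 15% = €6,600
  €34,500 × 21% = €7,245
  → €13,845

Tentative minimum tax:
  Adjusted income: €78,500 + €10,500 + €2,200 = €91,200
  Less exemption €34,000 → base €57,200
  €57,200 × 12% = €6,864

€13,845 > €6,864, so the general income tax governs.

€13,845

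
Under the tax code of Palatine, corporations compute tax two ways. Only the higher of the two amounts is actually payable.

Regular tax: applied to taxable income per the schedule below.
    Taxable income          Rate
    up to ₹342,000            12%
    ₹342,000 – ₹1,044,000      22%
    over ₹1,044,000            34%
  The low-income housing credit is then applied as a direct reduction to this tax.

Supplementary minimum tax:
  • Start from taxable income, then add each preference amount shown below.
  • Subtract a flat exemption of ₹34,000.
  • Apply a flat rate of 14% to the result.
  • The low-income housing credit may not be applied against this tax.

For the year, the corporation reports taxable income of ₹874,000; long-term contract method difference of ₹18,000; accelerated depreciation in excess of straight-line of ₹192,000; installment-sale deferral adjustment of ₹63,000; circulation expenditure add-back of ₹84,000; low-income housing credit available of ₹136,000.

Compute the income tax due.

₹167,580

Supplementary minimum tax:
  Adjusted income: ₹874,000 + ₹18,000 + ₹192,000 + ₹63,000 + ₹84,000 = ₹1,231,000
  Less exemption ₹34,000 → base ₹1,197,000
  ₹1,197,000 × 14% = ₹167,580

Regular tax:
  ₹342,000 × 12% = ₹41,040
  ₹532,000 × 22% = ₹117,040
  → ₹158,080
  Less low-income housing credit ₹136,000 → ₹22,080

₹167,580 > ₹22,080, so the supplementary minimum tax is the binding amount.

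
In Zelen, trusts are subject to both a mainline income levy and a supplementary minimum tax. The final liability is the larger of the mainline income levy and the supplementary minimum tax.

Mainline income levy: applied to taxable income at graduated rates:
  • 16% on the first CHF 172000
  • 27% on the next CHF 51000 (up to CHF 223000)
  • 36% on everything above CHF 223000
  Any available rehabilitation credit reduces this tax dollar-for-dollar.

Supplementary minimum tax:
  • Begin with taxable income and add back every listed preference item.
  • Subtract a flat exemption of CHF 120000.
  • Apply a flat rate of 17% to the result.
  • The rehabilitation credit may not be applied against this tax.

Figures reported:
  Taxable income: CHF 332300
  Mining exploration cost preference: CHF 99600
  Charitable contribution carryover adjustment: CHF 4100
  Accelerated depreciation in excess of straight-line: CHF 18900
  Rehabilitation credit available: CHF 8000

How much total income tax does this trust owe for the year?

Mainline income levy:
  CHF 172000 × 16% = CHF 27520
  CHF 51000 × 27% = CHF 13770
  CHF 109300 × 36% = CHF 39348
  → CHF 80638
  Less rehabilitation credit CHF 8000 → CHF 72638

Supplementary minimum tax:
  Adjusted income: CHF 332300 + CHF 99600 + CHF 4100 + CHF 18900 = CHF 454900
  Less exemption CHF 120000 → base CHF 334900
  CHF 334900 × 17% = CHF 56933

CHF 72638 > CHF 56933, so the mainline income levy governs.

CHF 72638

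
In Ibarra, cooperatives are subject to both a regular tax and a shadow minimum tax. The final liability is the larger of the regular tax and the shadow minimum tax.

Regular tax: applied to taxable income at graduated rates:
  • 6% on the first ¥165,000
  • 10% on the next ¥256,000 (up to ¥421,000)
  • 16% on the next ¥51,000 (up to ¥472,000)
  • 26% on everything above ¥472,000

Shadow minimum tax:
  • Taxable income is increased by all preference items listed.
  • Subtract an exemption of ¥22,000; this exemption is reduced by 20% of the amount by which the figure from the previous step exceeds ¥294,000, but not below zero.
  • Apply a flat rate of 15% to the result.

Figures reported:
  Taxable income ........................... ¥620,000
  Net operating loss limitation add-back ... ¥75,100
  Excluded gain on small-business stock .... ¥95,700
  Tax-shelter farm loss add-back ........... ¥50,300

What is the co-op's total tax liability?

¥126,165

Regular tax:
  ¥165,000 × 6% = ¥9,900
  ¥256,000 × 10% = ¥25,600
  ¥51,000 × 16% = ¥8,160
  ¥148,000 × 26% = ¥38,480
  → ¥82,140

Shadow minimum tax:
  Adjusted income: ¥620,000 + ¥75,100 + ¥95,700 + ¥50,300 = ¥841,100
  Exemption: 20% × (¥841,100 − ¥294,000) = ¥109,420 ≥ ¥22,000, so the exemption is fully phased out
  Base: ¥841,100 − ¥0 = ¥841,100
  ¥841,100 × 15% = ¥126,165

¥126,165 > ¥82,140, so the shadow minimum tax is the binding amount.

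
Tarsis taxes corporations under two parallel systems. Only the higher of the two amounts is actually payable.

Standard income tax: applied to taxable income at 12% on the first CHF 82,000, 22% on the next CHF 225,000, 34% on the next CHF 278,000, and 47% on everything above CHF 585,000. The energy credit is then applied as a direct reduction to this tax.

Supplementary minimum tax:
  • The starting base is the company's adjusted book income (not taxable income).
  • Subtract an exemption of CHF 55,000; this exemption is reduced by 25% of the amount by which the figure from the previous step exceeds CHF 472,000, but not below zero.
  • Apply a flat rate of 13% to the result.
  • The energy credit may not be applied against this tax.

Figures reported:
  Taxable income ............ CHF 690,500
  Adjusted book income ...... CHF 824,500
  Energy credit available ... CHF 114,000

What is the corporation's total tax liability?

Standard income tax:
  CHF 82,000 × 12% = CHF 9,840
  CHF 225,000 × 22% = CHF 49,500
  CHF 278,000 × 34% = CHF 94,520
  CHF 105,500 × 47% = CHF 49,585
  → CHF 203,445
  Less energy credit CHF 114,000 → CHF 89,445

Supplementary minimum tax:
  Base (adjusted book income): CHF 824,500
  Exemption: 25% × (CHF 824,500 − CHF 472,000) = CHF 88,125 ≥ CHF 55,000, so the exemption is fully phased out
  Base: CHF 824,500 − CHF 0 = CHF 824,500
  CHF 824,500 × 13% = CHF 107,185

CHF 107,185 > CHF 89,445, so the supplementary minimum tax is the binding amount.

CHF 107,185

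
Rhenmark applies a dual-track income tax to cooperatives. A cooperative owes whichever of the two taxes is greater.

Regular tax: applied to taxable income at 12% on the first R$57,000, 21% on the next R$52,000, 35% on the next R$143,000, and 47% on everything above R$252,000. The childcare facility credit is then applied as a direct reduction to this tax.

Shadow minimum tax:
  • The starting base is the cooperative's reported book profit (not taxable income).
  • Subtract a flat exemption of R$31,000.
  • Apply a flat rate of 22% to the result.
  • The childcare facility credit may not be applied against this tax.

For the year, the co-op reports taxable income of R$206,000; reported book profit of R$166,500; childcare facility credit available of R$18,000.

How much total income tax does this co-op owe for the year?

R$33,710

Regular tax:
  R$57,000 × 12% = R$6,840
  R$52,000 × 21% = R$10,920
  R$97,000 × 35% = R$33,950
  → R$51,710
  Less childcare facility credit R$18,000 → R$33,710

Shadow minimum tax:
  Base (reported book profit): R$166,500
  Less exemption R$31,000 → base R$135,500
  R$135,500 × 22% = R$29,810

R$33,710 > R$29,810, so the regular tax governs.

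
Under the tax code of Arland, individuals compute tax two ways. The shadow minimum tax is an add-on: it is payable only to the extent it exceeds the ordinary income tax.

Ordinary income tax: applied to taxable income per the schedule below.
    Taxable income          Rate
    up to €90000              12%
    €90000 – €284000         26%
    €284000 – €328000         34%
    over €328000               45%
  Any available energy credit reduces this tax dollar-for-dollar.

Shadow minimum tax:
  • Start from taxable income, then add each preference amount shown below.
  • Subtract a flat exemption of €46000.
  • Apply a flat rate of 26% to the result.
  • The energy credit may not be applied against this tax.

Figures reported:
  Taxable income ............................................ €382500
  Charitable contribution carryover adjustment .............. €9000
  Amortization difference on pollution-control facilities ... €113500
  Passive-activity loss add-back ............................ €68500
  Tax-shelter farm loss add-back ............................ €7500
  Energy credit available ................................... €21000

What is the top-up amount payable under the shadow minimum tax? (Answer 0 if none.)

€59375

Ordinary income tax:
  €90000 × 12% = €10800
  €194000 × 26% = €50440
  €44000 × 34% = €14960
  €54500 × 45% = €24525
  → €100725
  Less energy credit €21000 → €79725

Shadow minimum tax:
  Adjusted income: €382500 + €9000 + €113500 + €68500 + €7500 = €581000
  Less exemption €46000 → base €535000
  €535000 × 26% = €139100

Excess of shadow minimum tax over ordinary income tax: €139100 − €79725 = €59375.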